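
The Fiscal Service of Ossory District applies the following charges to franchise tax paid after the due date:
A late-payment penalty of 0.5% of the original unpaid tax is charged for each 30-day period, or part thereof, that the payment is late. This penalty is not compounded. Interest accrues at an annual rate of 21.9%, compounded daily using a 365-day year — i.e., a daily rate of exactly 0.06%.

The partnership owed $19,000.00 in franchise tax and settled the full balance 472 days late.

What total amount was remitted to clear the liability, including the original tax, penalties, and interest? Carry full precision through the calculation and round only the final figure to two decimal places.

Penalty periods: ⌈472/30⌉ = 16; penalty = 16 × 0.5% × $19,000.00 = $1,520.00
Interest: $19,000.00 × ((1 + 0.0006)^472 − 1) = $19,000.00 × 0.32725789… = $6,217.8998…
Total = $19,000.00 + $1,520.0000 + $6,217.8998… = $26,737.90

$26,737.90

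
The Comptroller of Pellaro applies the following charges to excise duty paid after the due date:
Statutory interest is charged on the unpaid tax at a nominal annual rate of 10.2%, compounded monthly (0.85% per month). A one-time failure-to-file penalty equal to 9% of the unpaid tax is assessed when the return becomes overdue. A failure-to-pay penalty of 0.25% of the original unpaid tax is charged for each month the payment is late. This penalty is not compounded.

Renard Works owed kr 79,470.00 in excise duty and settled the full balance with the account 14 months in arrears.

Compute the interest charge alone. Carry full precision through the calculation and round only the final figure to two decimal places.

kr 9,997.61

Interest: kr 79,470.00 × ((1 + 0.0085)^14 − 1) = kr 79,470.00 × 0.1258036… = kr 9,997.6126…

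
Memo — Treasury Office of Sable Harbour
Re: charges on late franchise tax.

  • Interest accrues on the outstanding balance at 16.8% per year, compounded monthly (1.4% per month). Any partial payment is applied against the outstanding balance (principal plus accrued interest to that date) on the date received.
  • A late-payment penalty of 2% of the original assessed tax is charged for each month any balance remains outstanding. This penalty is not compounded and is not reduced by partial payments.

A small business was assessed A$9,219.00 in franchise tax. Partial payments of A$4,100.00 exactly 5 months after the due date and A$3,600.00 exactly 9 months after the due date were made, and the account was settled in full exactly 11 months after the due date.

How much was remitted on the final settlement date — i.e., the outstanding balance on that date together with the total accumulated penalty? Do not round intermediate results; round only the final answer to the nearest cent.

A$4,612.39

Balance at month 5: A$9,219.0000 × (1 + 0.014)^5 = A$9,882.6540…
After A$4,100.00 payment: A$9,882.6540… − A$4,100.00 = A$5,782.6540…
Balance at month 9: A$5,782.6540… × (1 + 0.014)^4 = A$6,113.3467…
After A$3,600.00 payment: A$6,113.3467… − A$3,600.00 = A$2,513.3467…
Balance at month 11: A$2,513.3467… × (1 + 0.014)^2 = A$2,584.2130…
Penalty: 11 × 2% × A$9,219.00 = A$2,028.18
Final settlement = outstanding balance + penalty = A$2,584.2130… + A$2,028.18 = A$4,612.39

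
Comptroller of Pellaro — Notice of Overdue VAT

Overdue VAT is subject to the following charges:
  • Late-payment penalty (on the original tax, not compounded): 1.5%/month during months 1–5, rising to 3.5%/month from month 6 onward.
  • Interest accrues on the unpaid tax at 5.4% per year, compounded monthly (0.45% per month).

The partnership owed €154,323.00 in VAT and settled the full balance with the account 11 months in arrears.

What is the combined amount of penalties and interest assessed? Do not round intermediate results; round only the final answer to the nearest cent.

€51,795.26

Penalty, months 1–5: 5 × 1.5% × €154,323.00 = €11,574.23…
Penalty, months 6–11: 6 × 3.5% × €154,323.00 = €32,407.83
Interest: €154,323.00 × ((1 + 0.0045)^11 − 1) = €154,323.00 × 0.0506289… = €7,813.2071…
Penalties + interest = €43,982.0550 + €7,813.2071… = €51,795.26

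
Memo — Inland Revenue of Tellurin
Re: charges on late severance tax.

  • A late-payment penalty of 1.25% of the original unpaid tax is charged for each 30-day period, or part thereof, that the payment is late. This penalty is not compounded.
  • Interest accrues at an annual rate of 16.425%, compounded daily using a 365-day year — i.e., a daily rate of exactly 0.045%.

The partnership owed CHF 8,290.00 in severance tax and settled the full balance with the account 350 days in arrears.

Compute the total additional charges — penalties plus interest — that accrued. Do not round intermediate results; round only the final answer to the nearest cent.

CHF 2,657.27

Penalty periods: ⌈350/30⌉ = 12; penalty = 12 × 1.25% × CHF 8,290.00 = CHF 1,243.50
Interest: CHF 8,290.00 × ((1 + 0.00045)^350 − 1) = CHF 8,290.00 × 0.17053929… = CHF 1,413.7707…
Penalties + interest = CHF 1,243.5000 + CHF 1,413.7707… = CHF 2,657.27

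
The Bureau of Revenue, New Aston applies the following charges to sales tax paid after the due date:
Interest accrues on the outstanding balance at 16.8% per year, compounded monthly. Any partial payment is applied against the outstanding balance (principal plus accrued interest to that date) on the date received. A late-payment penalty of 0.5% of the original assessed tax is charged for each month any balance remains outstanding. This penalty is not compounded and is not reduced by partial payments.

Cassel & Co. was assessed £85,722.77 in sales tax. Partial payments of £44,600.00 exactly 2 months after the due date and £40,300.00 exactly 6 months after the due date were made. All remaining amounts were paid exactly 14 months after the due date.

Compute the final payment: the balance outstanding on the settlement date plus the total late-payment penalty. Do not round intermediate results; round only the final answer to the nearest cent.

Monthly rate = 16.8% ÷ 12 = 1.4%
Balance at month 2: £85,722.7700 × (1 + 0.014)^2 = £88,139.8092…
After £44,600.00 payment: £88,139.8092… − £44,600.00 = £43,539.8092…
Balance at month 6: £43,539.8092… × (1 + 0.014)^4 = £46,029.7209…
After £40,300.00 payment: £46,029.7209… − £40,300.00 = £5,729.7209…
Balance at month 14: £5,729.7209… × (1 + 0.014)^8 = £6,403.7904…
Penalty: 14 × 0.5% × £85,722.77 = £6,000.59…
Final settlement = outstanding balance + penalty = £6,403.7904… + £6,000.59… = £12,404.38

£12,404.38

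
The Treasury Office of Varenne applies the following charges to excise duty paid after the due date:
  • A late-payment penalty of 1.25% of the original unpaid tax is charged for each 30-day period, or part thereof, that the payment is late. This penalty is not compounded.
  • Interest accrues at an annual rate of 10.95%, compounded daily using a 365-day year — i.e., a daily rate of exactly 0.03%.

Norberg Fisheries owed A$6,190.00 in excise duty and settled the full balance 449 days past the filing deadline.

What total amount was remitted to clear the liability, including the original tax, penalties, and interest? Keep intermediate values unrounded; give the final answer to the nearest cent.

A$8,243.04

Penalty periods: ⌈449/30⌉ = 15; penalty = 15 × 1.25% × A$6,190.00 = A$1,160.63…
Interest: A$6,190.00 × ((1 + 0.0003)^449 − 1) = A$6,190.00 × 0.14417036… = A$892.4145…
Total = A$6,190.00 + A$1,160.6250 + A$892.4145… = A$8,243.04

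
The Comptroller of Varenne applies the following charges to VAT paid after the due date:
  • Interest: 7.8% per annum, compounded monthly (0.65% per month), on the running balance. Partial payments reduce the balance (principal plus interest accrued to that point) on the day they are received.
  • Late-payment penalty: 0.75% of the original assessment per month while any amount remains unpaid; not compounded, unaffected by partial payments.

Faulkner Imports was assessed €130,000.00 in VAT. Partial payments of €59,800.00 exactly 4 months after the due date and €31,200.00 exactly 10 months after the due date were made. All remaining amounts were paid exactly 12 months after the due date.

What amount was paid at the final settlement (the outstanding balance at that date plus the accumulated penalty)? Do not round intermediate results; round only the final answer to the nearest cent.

Balance at month 4: €130,000.0000 × (1 + 0.0065)^4 = €133,413.0980…
After €59,800.00 payment: €133,413.0980… − €59,800.00 = €73,613.0980…
Balance at month 10: €73,613.0980… × (1 + 0.0065)^6 = €76,531.0675…
After €31,200.00 payment: €76,531.0675… − €31,200.00 = €45,331.0675…
Balance at month 12: €45,331.0675… × (1 + 0.0065)^2 = €45,922.2866…
Penalty: 12 × 0.75% × €130,000.00 = €11,700.00
Final settlement = outstanding balance + penalty = €45,922.2866… + €11,700.00 = €57,622.29

€57,622.29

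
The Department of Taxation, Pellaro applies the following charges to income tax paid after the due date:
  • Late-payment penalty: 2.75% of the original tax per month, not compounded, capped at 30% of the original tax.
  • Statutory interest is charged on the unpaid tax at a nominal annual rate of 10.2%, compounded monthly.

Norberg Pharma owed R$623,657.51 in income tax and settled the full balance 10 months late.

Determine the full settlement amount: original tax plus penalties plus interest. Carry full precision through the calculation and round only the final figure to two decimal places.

R$850,248.53

Penalty: 10 × 2.75% × R$623,657.51 = R$171,505.82… (below the 30% cap of R$187,097.25…)
Interest (10.2%/yr ÷ 12 = 0.85%/month): R$623,657.51 × ((1 + 0.0085)^10 − 1) = R$55,085.2060…
Total = R$623,657.51 + R$171,505.8153… + R$55,085.2060… = R$850,248.53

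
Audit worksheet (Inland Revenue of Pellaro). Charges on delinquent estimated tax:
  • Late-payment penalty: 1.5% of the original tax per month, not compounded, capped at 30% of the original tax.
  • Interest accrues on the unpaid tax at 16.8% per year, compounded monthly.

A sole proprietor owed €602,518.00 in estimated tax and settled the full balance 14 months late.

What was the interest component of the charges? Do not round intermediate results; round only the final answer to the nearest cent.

€129,465.68

Interest (16.8%/yr ÷ 12 = 1.4%/month): €602,518.00 × ((1 + 0.014)^14 − 1) = €129,465.6757…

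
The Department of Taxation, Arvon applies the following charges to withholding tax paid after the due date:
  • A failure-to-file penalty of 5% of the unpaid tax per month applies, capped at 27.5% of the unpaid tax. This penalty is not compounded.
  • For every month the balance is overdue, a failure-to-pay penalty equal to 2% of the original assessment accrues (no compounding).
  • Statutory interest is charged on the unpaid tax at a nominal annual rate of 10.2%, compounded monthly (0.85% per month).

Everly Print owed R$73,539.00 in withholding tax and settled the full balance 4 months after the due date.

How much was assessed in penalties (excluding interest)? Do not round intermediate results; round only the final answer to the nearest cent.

Failure-to-file: 4 × 5% × R$73,539.00 = R$14,707.80 (under the 27.5% cap)
Failure-to-pay penalty = 2% × R$73,539.00 × 4 mo = R$5,883.12
Total penalty = R$14,707.80 + R$5,883.12 = R$20,590.92

R$20,590.92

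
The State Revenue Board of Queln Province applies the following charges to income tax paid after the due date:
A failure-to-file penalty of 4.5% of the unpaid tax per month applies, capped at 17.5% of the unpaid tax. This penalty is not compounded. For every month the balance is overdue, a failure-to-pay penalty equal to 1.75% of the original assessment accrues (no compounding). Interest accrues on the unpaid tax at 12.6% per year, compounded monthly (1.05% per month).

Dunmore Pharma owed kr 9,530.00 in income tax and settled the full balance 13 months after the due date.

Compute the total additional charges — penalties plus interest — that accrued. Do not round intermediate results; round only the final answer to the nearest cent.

kr 5,221.86

Failure-to-file: 13 × 4.5% × kr 9,530.00 = kr 5,575.05, capped at 17.5% × kr 9,530.00 = kr 1,667.75
Failure-to-pay penalty = 1.75% × kr 9,530.00 × 13 mo = kr 2,168.08…
Interest: kr 9,530.00 × ((1 + 0.0105)^13 − 1) = kr 9,530.00 × 0.1454394… = kr 1,386.0378…
Penalties + interest = kr 3,835.8250 + kr 1,386.0378… = kr 5,221.86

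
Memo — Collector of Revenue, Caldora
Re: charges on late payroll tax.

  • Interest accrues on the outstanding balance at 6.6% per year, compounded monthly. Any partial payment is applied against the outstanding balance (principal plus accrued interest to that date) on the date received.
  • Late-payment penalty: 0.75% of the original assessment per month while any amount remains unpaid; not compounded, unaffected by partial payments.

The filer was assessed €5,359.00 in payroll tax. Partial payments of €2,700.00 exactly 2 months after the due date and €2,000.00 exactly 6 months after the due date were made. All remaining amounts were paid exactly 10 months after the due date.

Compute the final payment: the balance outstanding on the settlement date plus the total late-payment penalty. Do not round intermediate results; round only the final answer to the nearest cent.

Monthly rate = 6.6% ÷ 12 = 0.55%
Balance at month 2: €5,359.0000 × (1 + 0.0055)^2 = €5,418.1111…
After €2,700.00 payment: €5,418.1111… − €2,700.00 = €2,718.1111…
Balance at month 6: €2,718.1111… × (1 + 0.0055)^4 = €2,778.4047…
After €2,000.00 payment: €2,778.4047… − €2,000.00 = €778.4047…
Balance at month 10: €778.4047… × (1 + 0.0055)^4 = €795.6714…
Penalty: 10 × 0.75% × €5,359.00 = €401.93…
Final settlement = outstanding balance + penalty = €795.6714… + €401.93… = €1,197.60

€1,197.60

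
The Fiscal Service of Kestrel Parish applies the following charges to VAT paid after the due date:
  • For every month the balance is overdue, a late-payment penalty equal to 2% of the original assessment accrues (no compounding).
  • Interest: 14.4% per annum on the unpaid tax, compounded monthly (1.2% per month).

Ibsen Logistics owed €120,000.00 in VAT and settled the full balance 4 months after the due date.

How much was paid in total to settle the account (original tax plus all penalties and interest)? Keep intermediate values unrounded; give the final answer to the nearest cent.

€135,464.51

Late-payment penalty = 2% × €120,000.00 × 4 mo = €9,600.00
Interest: €120,000.00 × ((1 + 0.012)^4 − 1) = €120,000.00 × 0.0488709… = €5,864.5119…
Total = €120,000.00 + €9,600.0000 + €5,864.5119… = €135,464.51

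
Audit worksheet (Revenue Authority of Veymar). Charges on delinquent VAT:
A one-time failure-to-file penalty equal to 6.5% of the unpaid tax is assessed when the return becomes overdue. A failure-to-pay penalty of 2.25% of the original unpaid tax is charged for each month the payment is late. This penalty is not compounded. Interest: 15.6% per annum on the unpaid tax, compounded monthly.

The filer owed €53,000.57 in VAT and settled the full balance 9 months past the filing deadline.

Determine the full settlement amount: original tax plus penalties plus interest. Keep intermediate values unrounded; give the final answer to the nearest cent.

€73,711.72

Failure-to-file penalty: 6.5% × €53,000.57 = €3,445.04…
Failure-to-pay penalty = 2.25% × €53,000.57 × 9 mo = €10,732.62…
Interest (15.6%/yr ÷ 12 = 1.3%/month): €53,000.57 × ((1 + 0.013)^9 − 1) = €6,533.4965…
Total = €53,000.57 + €14,177.6525… + €6,533.4965… = €73,711.72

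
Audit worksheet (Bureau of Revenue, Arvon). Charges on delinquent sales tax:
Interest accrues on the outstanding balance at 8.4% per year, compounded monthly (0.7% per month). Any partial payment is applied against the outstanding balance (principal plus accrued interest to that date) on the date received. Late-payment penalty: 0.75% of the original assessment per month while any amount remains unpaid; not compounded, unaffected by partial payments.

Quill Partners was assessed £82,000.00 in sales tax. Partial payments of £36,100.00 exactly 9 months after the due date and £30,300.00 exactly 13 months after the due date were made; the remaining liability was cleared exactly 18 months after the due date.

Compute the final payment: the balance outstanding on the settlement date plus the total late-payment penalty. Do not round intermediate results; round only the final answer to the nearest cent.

Balance at month 9: £82,000.0000 × (1 + 0.007)^9 = £87,313.0356…
After £36,100.00 payment: £87,313.0356… − £36,100.00 = £51,213.0356…
Balance at month 13: £51,213.0356… × (1 + 0.007)^4 = £52,662.1276…
After £30,300.00 payment: £52,662.1276… − £30,300.00 = £22,362.1276…
Balance at month 18: £22,362.1276… × (1 + 0.007)^5 = £23,155.8365…
Penalty: 18 × 0.75% × £82,000.00 = £11,070.00
Final settlement = outstanding balance + penalty = £23,155.8365… + £11,070.00 = £34,225.84

£34,225.84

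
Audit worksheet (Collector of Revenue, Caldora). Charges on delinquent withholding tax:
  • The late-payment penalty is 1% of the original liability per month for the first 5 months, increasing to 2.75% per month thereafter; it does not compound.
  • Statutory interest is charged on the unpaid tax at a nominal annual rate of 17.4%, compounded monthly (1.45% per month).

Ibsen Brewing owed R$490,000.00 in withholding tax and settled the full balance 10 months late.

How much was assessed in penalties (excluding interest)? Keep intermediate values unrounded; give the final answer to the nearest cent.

R$91,875.00

Penalty, months 1–5: 5 × 1% × R$490,000.00 = R$24,500.00
Penalty, months 6–10: 5 × 2.75% × R$490,000.00 = R$67,375.00
Total penalty = R$24,500.00 + R$67,375.00 = R$91,875.00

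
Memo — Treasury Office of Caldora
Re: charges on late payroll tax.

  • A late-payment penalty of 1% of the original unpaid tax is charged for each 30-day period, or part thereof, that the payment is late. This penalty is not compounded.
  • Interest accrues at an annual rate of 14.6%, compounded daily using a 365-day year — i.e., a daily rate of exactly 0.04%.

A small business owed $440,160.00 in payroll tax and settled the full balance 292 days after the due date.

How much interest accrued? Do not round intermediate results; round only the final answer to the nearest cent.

Interest: $440,160.00 × ((1 + 0.0004)^292 − 1) = $440,160.00 × 0.12386838… = $54,521.9068…

$54,521.91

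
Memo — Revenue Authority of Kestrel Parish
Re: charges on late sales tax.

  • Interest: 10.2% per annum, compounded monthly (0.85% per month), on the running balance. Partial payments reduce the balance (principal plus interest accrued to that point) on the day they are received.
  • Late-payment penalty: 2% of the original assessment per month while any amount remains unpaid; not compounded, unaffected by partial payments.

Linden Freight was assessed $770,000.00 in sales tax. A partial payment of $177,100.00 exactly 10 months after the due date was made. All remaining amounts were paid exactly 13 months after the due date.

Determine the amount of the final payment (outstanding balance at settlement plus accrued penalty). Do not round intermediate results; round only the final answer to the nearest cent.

Balance at month 10: $770,000.0000 × (1 + 0.0085)^10 = $838,011.0604…
After $177,100.00 payment: $838,011.0604… − $177,100.00 = $660,911.0604…
Balance at month 13: $660,911.0604… × (1 + 0.0085)^3 = $677,907.9508…
Penalty: 13 × 2% × $770,000.00 = $200,200.00
Final settlement = outstanding balance + penalty = $677,907.9508… + $200,200.00 = $878,107.95

$878,107.95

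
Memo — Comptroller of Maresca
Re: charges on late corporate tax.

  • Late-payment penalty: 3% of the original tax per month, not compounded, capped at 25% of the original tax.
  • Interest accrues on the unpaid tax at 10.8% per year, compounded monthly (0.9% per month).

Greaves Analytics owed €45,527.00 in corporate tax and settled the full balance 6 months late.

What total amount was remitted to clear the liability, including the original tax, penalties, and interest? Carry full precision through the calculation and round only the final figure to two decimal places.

€56,236.30

Penalty: 6 × 3% × €45,527.00 = €8,194.86 (below the 25% cap of €11,381.75)
Interest: €45,527.00 × ((1 + 0.009)^6 − 1) = €45,527.00 × 0.0552297… = €2,514.4416…
Total = €45,527.00 + €8,194.8600 + €2,514.4416… = €56,236.30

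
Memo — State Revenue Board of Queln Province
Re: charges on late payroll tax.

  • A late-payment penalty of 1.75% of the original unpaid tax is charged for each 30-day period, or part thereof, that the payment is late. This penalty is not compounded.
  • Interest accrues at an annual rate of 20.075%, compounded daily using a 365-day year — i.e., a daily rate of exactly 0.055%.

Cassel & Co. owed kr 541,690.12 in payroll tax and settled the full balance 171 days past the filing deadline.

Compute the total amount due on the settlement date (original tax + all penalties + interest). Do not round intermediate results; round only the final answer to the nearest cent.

kr 651,970.79

Penalty periods: ⌈171/30⌉ = 6; penalty = 6 × 1.75% × kr 541,690.12 = kr 56,877.46…
Interest: kr 541,690.12 × ((1 + 0.00055)^171 − 1) = kr 541,690.12 × 0.09858627… = kr 53,403.2094…
Total = kr 541,690.12 + kr 56,877.4626 + kr 53,403.2094… = kr 651,970.79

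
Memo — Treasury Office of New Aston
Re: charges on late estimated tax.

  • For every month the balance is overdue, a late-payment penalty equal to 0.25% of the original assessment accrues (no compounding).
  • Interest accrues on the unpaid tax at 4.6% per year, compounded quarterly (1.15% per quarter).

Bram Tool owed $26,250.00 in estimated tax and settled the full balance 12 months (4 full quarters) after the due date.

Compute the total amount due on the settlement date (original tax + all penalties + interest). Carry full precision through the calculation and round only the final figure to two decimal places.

Late-payment penalty = 0.25% × $26,250.00 × 12 mo = $787.50
Interest: $26,250.00 × ((1 + 0.0115)^4 − 1) = $26,250.00 × 0.0467996… = $1,228.4895…
Total = $26,250.00 + $787.5000 + $1,228.4895… = $28,265.99

$28,265.99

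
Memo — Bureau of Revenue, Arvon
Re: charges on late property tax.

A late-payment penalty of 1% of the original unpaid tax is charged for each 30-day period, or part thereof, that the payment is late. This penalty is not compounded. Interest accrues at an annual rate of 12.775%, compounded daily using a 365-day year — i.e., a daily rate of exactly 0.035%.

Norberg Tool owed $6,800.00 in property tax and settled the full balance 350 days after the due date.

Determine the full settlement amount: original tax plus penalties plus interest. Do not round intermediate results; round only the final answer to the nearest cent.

Penalty periods: ⌈350/30⌉ = 12; penalty = 12 × 1% × $6,800.00 = $816.00
Interest: $6,800.00 × ((1 + 0.00035)^350 − 1) = $6,800.00 × 0.13029489… = $886.0053…
Total = $6,800.00 + $816.0000 + $886.0053… = $8,502.01

$8,502.01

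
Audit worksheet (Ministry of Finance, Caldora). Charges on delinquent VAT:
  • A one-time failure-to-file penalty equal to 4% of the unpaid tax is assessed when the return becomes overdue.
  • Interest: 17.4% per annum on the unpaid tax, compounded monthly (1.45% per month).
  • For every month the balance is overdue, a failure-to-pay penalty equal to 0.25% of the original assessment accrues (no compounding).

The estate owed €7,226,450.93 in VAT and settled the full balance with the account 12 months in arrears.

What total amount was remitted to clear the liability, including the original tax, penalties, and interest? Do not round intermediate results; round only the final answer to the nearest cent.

€9,094,991.42

Failure-to-file penalty: 4% × €7,226,450.93 = €289,058.04…
Failure-to-pay penalty = 0.25% × €7,226,450.93 × 12 mo = €216,793.53…
Interest: €7,226,450.93 × ((1 + 0.0145)^12 − 1) = €7,226,450.93 × 0.1885696… = €1,362,688.9277…
Total = €7,226,450.93 + €505,851.5651 + €1,362,688.9277… = €9,094,991.42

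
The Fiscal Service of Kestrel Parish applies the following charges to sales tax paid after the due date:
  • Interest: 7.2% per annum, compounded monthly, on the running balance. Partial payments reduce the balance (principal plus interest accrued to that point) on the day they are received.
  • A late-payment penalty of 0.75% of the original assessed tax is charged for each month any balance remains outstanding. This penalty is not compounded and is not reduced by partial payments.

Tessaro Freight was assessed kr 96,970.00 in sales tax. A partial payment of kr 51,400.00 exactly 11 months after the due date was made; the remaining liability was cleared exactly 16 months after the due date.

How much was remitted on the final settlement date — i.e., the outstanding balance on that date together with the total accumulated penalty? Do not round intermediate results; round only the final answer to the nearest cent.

kr 65,385.78

Monthly rate = 7.2% ÷ 12 = 0.6%
Balance at month 11: kr 96,970.0000 × (1 + 0.006)^11 = kr 103,565.5184…
After kr 51,400.00 payment: kr 103,565.5184… − kr 51,400.00 = kr 52,165.5184…
Balance at month 16: kr 52,165.5184… × (1 + 0.006)^5 = kr 53,749.3766…
Penalty: 16 × 0.75% × kr 96,970.00 = kr 11,636.40
Final settlement = outstanding balance + penalty = kr 53,749.3766… + kr 11,636.40 = kr 65,385.78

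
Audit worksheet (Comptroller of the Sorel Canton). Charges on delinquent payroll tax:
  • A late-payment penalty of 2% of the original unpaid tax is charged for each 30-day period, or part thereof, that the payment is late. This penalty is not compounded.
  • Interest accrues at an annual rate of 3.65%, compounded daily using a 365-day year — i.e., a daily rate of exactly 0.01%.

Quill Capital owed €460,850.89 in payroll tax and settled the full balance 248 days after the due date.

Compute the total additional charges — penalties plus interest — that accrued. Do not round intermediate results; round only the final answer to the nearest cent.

Penalty periods: ⌈248/30⌉ = 9; penalty = 9 × 2% × €460,850.89 = €82,953.16…
Interest: €460,850.89 × ((1 + 0.0001)^248 − 1) = €460,850.89 × 0.02510881… = €11,571.4160…
Penalties + interest = €82,953.1602 + €11,571.4160… = €94,524.58

€94,524.58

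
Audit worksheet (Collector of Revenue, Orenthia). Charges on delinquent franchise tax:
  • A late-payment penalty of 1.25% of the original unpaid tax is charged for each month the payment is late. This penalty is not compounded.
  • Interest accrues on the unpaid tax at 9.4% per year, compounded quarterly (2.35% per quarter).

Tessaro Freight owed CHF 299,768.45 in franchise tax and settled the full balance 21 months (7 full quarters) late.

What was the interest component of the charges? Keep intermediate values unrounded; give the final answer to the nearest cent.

Interest: CHF 299,768.45 × ((1 + 0.0235)^7 − 1) = CHF 299,768.45 × 0.1765623… = CHF 52,927.8075…

CHF 52,927.81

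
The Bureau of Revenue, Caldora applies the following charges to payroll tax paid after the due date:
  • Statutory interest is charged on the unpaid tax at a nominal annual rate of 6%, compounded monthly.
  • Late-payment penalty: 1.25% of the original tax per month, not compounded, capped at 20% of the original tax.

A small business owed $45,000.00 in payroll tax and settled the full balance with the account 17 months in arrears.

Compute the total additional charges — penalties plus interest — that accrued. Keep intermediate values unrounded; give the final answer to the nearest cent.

Penalty (uncapped): 17 × 1.25% × $45,000.00 = $9,562.50; cap = 20% × $45,000.00 = $9,000.00 → penalty = $9,000.00
Interest (6%/yr ÷ 12 = 0.5%/month): $45,000.00 × ((1 + 0.005)^17 − 1) = $3,981.8928…
Penalties + interest = $9,000.0000 + $3,981.8928… = $12,981.89

$12,981.89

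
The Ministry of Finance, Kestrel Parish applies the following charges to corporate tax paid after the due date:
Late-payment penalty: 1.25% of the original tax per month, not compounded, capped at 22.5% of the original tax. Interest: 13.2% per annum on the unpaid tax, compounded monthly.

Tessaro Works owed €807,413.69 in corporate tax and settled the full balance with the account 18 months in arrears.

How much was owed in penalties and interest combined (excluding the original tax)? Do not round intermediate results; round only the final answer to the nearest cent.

Penalty (uncapped): 18 × 1.25% × €807,413.69 = €181,668.08…; cap = 22.5% × €807,413.69 = €181,668.08… → penalty = €181,668.08…
Interest (13.2%/yr ÷ 12 = 1.1%/month): €807,413.69 × ((1 + 0.011)^18 − 1) = €175,729.8036…
Penalties + interest = €181,668.0803… + €175,729.8036… = €357,397.88

€357,397.88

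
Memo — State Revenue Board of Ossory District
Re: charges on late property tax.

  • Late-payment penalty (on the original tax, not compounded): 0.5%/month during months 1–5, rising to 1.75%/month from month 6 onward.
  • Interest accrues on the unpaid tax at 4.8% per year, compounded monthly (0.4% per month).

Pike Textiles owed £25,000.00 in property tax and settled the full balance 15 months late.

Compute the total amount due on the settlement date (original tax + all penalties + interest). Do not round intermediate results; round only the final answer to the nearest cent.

£31,542.74

Penalty, months 1–5: 5 × 0.5% × £25,000.00 = £625.00
Penalty, months 6–15: 10 × 1.75% × £25,000.00 = £4,375.00
Interest: £25,000.00 × ((1 + 0.004)^15 − 1) = £25,000.00 × 0.0617095… = £1,542.7368…
Total = £25,000.00 + £5,000.0000 + £1,542.7368… = £31,542.74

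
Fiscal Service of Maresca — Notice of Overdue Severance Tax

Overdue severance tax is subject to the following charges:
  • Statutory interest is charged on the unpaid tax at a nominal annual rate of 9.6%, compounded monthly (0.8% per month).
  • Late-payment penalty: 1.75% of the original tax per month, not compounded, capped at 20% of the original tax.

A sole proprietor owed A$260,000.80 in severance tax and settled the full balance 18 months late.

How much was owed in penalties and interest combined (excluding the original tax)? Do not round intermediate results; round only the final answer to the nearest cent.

A$92,098.16

Penalty (uncapped): 18 × 1.75% × A$260,000.80 = A$81,900.25…; cap = 20% × A$260,000.80 = A$52,000.16 → penalty = A$52,000.16
Interest: A$260,000.80 × ((1 + 0.008)^18 − 1) = A$260,000.80 × 0.1542226… = A$40,098.0024…
Penalties + interest = A$52,000.1600 + A$40,098.0024… = A$92,098.16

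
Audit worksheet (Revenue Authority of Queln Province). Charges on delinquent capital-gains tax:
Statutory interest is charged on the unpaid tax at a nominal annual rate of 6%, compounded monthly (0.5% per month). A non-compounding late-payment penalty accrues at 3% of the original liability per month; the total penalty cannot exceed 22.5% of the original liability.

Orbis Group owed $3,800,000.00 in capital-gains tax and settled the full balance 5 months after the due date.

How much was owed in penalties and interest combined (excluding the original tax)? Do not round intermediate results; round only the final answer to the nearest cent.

$665,954.76

Penalty: 5 × 3% × $3,800,000.00 = $570,000.00 (below the 22.5% cap of $855,000.00)
Interest: $3,800,000.00 × ((1 + 0.005)^5 − 1) = $3,800,000.00 × 0.0252513… = $95,954.7619…
Penalties + interest = $570,000.0000 + $95,954.7619… = $665,954.76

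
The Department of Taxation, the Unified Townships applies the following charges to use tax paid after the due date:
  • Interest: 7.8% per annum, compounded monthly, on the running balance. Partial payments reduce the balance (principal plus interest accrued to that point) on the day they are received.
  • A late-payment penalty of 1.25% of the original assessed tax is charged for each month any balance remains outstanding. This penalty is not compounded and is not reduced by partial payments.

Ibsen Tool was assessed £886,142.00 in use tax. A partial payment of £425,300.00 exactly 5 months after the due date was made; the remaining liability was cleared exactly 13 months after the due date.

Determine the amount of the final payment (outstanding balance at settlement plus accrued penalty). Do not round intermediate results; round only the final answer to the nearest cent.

£660,084.78

Monthly rate = 7.8% ÷ 12 = 0.65%
Balance at month 5: £886,142.0000 × (1 + 0.0065)^5 = £915,318.4515…
After £425,300.00 payment: £915,318.4515… − £425,300.00 = £490,018.4515…
Balance at month 13: £490,018.4515… × (1 + 0.0065)^8 = £516,086.7003…
Penalty: 13 × 1.25% × £886,142.00 = £143,998.08…
Final settlement = outstanding balance + penalty = £516,086.7003… + £143,998.08… = £660,084.78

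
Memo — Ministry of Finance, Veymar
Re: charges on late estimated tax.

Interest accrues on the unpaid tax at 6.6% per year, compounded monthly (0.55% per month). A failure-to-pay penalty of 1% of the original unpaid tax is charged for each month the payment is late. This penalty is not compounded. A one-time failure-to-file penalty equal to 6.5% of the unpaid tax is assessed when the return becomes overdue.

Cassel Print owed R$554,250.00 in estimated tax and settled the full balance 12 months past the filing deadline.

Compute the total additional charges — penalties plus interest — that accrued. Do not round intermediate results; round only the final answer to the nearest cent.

R$140,243.85

Failure-to-file penalty: 6.5% × R$554,250.00 = R$36,026.25
Failure-to-pay penalty: 12 × 1% × R$554,250.00 = R$66,510.00
Interest: R$554,250.00 × ((1 + 0.0055)^12 − 1) = R$554,250.00 × 0.0680336… = R$37,707.6003…
Penalties + interest = R$102,536.2500 + R$37,707.6003… = R$140,243.85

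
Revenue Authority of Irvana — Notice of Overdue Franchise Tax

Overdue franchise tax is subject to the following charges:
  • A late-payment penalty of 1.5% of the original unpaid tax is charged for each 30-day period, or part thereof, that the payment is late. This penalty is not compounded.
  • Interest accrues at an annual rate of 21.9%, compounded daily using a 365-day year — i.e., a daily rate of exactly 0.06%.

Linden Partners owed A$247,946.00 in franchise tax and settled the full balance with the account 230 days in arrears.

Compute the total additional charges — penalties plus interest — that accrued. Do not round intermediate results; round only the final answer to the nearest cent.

A$66,431.69

Penalty periods: ⌈230/30⌉ = 8; penalty = 8 × 1.5% × A$247,946.00 = A$29,753.52
Interest: A$247,946.00 × ((1 + 0.0006)^230 − 1) = A$247,946.00 × 0.14792804… = A$36,678.1668…
Penalties + interest = A$29,753.5200 + A$36,678.1668… = A$66,431.69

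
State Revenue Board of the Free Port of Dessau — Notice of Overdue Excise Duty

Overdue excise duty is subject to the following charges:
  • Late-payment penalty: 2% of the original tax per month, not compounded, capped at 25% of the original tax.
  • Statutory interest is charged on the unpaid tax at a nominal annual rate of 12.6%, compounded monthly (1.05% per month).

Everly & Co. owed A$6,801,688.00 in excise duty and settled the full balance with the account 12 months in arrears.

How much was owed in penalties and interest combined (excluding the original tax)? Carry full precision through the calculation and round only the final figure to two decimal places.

Penalty: 12 × 2% × A$6,801,688.00 = A$1,632,405.12 (below the 25% cap of A$1,700,422.00)
Interest: A$6,801,688.00 × ((1 + 0.0105)^12 − 1) = A$6,801,688.00 × 0.1335373… = A$908,279.0277…
Penalties + interest = A$1,632,405.1200 + A$908,279.0277… = A$2,540,684.15

A$2,540,684.15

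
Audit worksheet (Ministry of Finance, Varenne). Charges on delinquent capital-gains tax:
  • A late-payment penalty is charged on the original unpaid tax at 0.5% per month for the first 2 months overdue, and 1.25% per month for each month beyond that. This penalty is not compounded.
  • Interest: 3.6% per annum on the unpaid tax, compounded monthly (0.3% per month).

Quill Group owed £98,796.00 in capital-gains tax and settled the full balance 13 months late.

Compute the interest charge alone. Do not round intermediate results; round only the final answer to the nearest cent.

Interest: £98,796.00 × ((1 + 0.003)^13 − 1) = £98,796.00 × 0.0397098… = £3,923.1674…

£3,923.17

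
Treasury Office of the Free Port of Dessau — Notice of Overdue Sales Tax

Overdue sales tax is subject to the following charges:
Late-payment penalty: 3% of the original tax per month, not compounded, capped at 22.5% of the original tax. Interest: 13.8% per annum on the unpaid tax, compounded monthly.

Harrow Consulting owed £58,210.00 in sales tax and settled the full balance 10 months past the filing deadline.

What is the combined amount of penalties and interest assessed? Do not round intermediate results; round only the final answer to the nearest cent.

£20,148.66

Penalty (uncapped): 10 × 3% × £58,210.00 = £17,463.00; cap = 22.5% × £58,210.00 = £13,097.25 → penalty = £13,097.25
Interest (13.8%/yr ÷ 12 = 1.15%/month): £58,210.00 × ((1 + 0.0115)^10 − 1) = £7,051.4127…
Penalties + interest = £13,097.2500 + £7,051.4127… = £20,148.66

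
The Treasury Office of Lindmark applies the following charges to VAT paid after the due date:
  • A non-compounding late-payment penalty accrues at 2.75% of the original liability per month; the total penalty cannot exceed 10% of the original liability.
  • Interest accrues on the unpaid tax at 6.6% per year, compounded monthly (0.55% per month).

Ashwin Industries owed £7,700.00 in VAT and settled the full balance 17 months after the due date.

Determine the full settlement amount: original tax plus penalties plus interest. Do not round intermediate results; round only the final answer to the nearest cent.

Penalty (uncapped): 17 × 2.75% × £7,700.00 = £3,599.75; cap = 10% × £7,700.00 = £770.00 → penalty = £770.00
Interest: £7,700.00 × ((1 + 0.0055)^17 − 1) = £7,700.00 × 0.0977293… = £752.5160…
Total = £7,700.00 + £770.0000 + £752.5160… = £9,222.52

£9,222.52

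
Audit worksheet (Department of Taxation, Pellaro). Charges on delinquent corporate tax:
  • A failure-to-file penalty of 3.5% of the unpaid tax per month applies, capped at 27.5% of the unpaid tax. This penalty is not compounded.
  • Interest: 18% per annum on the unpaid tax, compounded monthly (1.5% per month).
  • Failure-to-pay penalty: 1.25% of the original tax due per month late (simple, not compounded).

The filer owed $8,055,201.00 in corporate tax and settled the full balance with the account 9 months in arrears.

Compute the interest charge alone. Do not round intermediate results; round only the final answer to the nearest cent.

$1,155,035.07

Interest: $8,055,201.00 × ((1 + 0.015)^9 − 1) = $8,055,201.00 × 0.1433900… = $1,155,035.0732…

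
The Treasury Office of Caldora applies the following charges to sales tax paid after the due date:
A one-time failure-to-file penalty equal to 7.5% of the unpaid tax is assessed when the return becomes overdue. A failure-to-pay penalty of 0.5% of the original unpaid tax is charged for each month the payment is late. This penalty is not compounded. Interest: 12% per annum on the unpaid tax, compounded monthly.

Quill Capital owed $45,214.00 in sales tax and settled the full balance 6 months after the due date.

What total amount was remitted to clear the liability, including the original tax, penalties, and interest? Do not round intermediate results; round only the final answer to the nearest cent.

$52,743.04

Failure-to-file penalty: 7.5% × $45,214.00 = $3,391.05
Failure-to-pay penalty: 6 × 0.5% × $45,214.00 = $1,356.42
Interest (12%/yr ÷ 12 = 1%/month): $45,214.00 × ((1 + 0.01)^6 − 1) = $2,781.5721…
Total = $45,214.00 + $4,747.4700 + $2,781.5721… = $52,743.04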